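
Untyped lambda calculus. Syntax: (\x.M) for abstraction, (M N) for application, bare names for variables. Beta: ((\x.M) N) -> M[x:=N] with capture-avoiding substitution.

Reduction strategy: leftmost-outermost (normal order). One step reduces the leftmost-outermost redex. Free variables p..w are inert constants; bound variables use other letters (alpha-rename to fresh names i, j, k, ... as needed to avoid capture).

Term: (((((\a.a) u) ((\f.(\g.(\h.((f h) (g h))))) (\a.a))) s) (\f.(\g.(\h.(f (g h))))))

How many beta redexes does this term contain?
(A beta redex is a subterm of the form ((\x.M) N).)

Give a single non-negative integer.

Answer: 2

Derivation:
Term: (((((\a.a) u) ((\f.(\g.(\h.((f h) (g h))))) (\a.a))) s) (\f.(\g.(\h.(f (g h))))))
  Redex: ((\a.a) u)
  Redex: ((\f.(\g.(\h.((f h) (g h))))) (\a.a))
Total redexes: 2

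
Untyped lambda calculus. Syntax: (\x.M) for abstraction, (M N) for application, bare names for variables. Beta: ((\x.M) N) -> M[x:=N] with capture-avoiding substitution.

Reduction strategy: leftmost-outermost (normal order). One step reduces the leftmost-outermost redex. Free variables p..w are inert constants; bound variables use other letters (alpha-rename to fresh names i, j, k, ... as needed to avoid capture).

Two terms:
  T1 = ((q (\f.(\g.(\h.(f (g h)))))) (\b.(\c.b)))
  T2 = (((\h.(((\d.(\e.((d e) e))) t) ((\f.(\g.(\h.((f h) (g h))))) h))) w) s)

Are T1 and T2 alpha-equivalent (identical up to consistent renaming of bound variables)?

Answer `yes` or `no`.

Term 1: ((q (\f.(\g.(\h.(f (g h)))))) (\b.(\c.b)))
Term 2: (((\h.(((\d.(\e.((d e) e))) t) ((\f.(\g.(\h.((f h) (g h))))) h))) w) s)
Alpha-equivalence: compare structure up to binder renaming.
Result: False

Answer: no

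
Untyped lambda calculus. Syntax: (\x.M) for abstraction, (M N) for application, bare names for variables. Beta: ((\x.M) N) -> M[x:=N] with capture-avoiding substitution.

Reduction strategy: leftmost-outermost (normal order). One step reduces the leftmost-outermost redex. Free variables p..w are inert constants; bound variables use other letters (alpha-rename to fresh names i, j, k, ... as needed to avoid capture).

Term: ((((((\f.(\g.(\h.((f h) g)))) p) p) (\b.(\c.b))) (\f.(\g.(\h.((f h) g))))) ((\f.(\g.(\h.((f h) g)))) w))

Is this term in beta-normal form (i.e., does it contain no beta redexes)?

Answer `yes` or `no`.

Answer: no

Derivation:
Term: ((((((\f.(\g.(\h.((f h) g)))) p) p) (\b.(\c.b))) (\f.(\g.(\h.((f h) g))))) ((\f.(\g.(\h.((f h) g)))) w))
Found 2 beta redex(es).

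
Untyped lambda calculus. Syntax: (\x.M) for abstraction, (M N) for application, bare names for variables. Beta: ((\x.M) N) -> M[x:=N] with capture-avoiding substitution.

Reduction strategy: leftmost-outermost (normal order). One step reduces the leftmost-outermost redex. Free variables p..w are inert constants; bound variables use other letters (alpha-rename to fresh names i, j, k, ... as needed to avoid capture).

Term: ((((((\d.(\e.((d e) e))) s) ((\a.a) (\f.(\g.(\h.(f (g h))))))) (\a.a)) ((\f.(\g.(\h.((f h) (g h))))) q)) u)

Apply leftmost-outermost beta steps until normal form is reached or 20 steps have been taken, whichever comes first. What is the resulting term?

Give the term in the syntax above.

Step 0: ((((((\d.(\e.((d e) e))) s) ((\a.a) (\f.(\g.(\h.(f (g h))))))) (\a.a)) ((\f.(\g.(\h.((f h) (g h))))) q)) u)
Step 1: (((((\e.((s e) e)) ((\a.a) (\f.(\g.(\h.(f (g h))))))) (\a.a)) ((\f.(\g.(\h.((f h) (g h))))) q)) u)
Step 2: (((((s ((\a.a) (\f.(\g.(\h.(f (g h))))))) ((\a.a) (\f.(\g.(\h.(f (g h))))))) (\a.a)) ((\f.(\g.(\h.((f h) (g h))))) q)) u)
Step 3: (((((s (\f.(\g.(\h.(f (g h)))))) ((\a.a) (\f.(\g.(\h.(f (g h))))))) (\a.a)) ((\f.(\g.(\h.((f h) (g h))))) q)) u)
Step 4: (((((s (\f.(\g.(\h.(f (g h)))))) (\f.(\g.(\h.(f (g h)))))) (\a.a)) ((\f.(\g.(\h.((f h) (g h))))) q)) u)
Step 5: (((((s (\f.(\g.(\h.(f (g h)))))) (\f.(\g.(\h.(f (g h)))))) (\a.a)) (\g.(\h.((q h) (g h))))) u)

Answer: (((((s (\f.(\g.(\h.(f (g h)))))) (\f.(\g.(\h.(f (g h)))))) (\a.a)) (\g.(\h.((q h) (g h))))) u)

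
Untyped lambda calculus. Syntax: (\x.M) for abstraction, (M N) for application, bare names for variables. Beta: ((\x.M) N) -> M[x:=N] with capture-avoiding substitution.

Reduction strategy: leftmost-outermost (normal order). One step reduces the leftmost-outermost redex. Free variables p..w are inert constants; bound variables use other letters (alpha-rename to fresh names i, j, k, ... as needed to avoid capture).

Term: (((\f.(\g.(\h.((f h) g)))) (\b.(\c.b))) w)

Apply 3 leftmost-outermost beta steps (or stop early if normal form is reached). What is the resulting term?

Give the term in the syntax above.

Step 0: (((\f.(\g.(\h.((f h) g)))) (\b.(\c.b))) w)
Step 1: ((\g.(\h.(((\b.(\c.b)) h) g))) w)
Step 2: (\h.(((\b.(\c.b)) h) w))
Step 3: (\h.((\c.h) w))

Answer: (\h.((\c.h) w))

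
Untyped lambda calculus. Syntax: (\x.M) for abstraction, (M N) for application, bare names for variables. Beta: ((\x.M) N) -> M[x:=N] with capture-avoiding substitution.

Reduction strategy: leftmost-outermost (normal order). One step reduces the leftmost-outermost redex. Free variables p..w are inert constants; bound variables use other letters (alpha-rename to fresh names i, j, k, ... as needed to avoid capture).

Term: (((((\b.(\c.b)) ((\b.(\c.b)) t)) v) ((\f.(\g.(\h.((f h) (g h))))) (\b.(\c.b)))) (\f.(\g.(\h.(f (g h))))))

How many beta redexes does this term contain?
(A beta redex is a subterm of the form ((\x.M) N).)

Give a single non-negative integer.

Term: (((((\b.(\c.b)) ((\b.(\c.b)) t)) v) ((\f.(\g.(\h.((f h) (g h))))) (\b.(\c.b)))) (\f.(\g.(\h.(f (g h))))))
  Redex: ((\b.(\c.b)) ((\b.(\c.b)) t))
  Redex: ((\b.(\c.b)) t)
  Redex: ((\f.(\g.(\h.((f h) (g h))))) (\b.(\c.b)))
Total redexes: 3

Answer: 3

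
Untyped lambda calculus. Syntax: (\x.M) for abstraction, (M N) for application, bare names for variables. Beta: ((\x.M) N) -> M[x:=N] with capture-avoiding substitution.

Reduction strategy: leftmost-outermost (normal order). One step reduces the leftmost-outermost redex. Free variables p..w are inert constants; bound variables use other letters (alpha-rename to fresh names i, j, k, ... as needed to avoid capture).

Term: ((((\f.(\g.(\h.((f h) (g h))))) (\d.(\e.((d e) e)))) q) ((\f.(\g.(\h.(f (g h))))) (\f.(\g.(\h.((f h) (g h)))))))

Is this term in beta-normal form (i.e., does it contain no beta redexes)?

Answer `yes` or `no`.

Answer: no

Derivation:
Term: ((((\f.(\g.(\h.((f h) (g h))))) (\d.(\e.((d e) e)))) q) ((\f.(\g.(\h.(f (g h))))) (\f.(\g.(\h.((f h) (g h)))))))
Found 2 beta redex(es).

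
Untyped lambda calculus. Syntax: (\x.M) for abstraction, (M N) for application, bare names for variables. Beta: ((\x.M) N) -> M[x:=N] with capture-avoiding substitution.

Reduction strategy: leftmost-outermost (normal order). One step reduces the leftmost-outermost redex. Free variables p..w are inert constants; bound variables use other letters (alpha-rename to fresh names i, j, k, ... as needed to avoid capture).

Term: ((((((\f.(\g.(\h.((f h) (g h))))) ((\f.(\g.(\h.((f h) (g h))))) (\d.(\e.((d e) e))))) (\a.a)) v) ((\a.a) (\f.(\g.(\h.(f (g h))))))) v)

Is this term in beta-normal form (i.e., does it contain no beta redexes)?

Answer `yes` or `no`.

Answer: no

Derivation:
Term: ((((((\f.(\g.(\h.((f h) (g h))))) ((\f.(\g.(\h.((f h) (g h))))) (\d.(\e.((d e) e))))) (\a.a)) v) ((\a.a) (\f.(\g.(\h.(f (g h))))))) v)
Found 3 beta redex(es).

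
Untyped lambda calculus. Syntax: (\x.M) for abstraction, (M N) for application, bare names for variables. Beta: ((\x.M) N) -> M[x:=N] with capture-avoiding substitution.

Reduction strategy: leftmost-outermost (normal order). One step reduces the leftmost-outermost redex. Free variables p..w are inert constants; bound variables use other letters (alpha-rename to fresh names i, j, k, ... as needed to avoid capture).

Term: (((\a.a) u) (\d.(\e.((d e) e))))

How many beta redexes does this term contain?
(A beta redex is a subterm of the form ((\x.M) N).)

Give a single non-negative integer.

Term: (((\a.a) u) (\d.(\e.((d e) e))))
  Redex: ((\a.a) u)
Total redexes: 1

Answer: 1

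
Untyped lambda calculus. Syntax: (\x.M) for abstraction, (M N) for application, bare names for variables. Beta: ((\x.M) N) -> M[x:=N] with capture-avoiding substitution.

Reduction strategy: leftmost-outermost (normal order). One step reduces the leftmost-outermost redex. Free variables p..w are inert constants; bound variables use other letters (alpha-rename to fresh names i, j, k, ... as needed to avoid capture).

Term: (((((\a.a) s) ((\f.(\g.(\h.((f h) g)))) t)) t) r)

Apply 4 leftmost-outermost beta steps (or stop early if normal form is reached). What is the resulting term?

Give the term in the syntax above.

Answer: (((s (\g.(\h.((t h) g)))) t) r)

Derivation:
Step 0: (((((\a.a) s) ((\f.(\g.(\h.((f h) g)))) t)) t) r)
Step 1: (((s ((\f.(\g.(\h.((f h) g)))) t)) t) r)
Step 2: (((s (\g.(\h.((t h) g)))) t) r)
Step 3: (normal form reached)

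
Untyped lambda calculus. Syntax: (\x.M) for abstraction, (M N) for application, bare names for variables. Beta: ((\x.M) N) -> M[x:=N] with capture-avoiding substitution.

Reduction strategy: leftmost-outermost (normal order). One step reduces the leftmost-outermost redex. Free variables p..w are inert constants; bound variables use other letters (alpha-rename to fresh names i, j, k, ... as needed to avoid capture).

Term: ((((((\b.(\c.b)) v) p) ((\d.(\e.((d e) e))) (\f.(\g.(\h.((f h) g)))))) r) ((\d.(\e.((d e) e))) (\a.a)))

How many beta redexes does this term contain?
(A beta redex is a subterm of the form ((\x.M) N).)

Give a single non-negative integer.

Term: ((((((\b.(\c.b)) v) p) ((\d.(\e.((d e) e))) (\f.(\g.(\h.((f h) g)))))) r) ((\d.(\e.((d e) e))) (\a.a)))
  Redex: ((\b.(\c.b)) v)
  Redex: ((\d.(\e.((d e) e))) (\f.(\g.(\h.((f h) g)))))
  Redex: ((\d.(\e.((d e) e))) (\a.a))
Total redexes: 3

Answer: 3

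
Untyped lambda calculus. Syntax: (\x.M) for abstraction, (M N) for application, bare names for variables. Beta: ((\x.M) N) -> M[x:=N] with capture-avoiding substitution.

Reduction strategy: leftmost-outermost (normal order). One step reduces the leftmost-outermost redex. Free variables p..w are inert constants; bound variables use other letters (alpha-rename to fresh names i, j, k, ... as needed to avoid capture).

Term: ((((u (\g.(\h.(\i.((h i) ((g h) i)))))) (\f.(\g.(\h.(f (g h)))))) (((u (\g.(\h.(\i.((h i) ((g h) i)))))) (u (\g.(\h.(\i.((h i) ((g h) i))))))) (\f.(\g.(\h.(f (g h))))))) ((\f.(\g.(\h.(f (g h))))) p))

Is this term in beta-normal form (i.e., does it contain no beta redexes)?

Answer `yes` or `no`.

Answer: no

Derivation:
Term: ((((u (\g.(\h.(\i.((h i) ((g h) i)))))) (\f.(\g.(\h.(f (g h)))))) (((u (\g.(\h.(\i.((h i) ((g h) i)))))) (u (\g.(\h.(\i.((h i) ((g h) i))))))) (\f.(\g.(\h.(f (g h))))))) ((\f.(\g.(\h.(f (g h))))) p))
Found 1 beta redex(es).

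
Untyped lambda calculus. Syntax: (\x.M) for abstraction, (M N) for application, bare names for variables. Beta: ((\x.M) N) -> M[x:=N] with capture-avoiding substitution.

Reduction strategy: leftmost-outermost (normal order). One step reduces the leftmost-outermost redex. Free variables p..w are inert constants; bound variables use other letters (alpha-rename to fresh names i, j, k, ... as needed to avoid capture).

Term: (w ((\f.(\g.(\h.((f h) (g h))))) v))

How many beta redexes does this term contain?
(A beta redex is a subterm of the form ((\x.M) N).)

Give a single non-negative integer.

Answer: 1

Derivation:
Term: (w ((\f.(\g.(\h.((f h) (g h))))) v))
  Redex: ((\f.(\g.(\h.((f h) (g h))))) v)
Total redexes: 1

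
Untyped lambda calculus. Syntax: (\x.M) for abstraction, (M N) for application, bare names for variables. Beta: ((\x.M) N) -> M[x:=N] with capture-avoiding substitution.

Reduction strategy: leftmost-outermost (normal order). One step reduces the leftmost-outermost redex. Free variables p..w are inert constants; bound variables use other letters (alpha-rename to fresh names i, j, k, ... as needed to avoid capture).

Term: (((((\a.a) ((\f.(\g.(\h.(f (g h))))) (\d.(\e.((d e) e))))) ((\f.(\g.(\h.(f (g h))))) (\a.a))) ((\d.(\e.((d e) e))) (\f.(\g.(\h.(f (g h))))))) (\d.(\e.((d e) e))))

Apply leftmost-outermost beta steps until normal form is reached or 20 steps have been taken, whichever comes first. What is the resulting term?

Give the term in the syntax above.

Step 0: (((((\a.a) ((\f.(\g.(\h.(f (g h))))) (\d.(\e.((d e) e))))) ((\f.(\g.(\h.(f (g h))))) (\a.a))) ((\d.(\e.((d e) e))) (\f.(\g.(\h.(f (g h))))))) (\d.(\e.((d e) e))))
Step 1: (((((\f.(\g.(\h.(f (g h))))) (\d.(\e.((d e) e)))) ((\f.(\g.(\h.(f (g h))))) (\a.a))) ((\d.(\e.((d e) e))) (\f.(\g.(\h.(f (g h))))))) (\d.(\e.((d e) e))))
Step 2: ((((\g.(\h.((\d.(\e.((d e) e))) (g h)))) ((\f.(\g.(\h.(f (g h))))) (\a.a))) ((\d.(\e.((d e) e))) (\f.(\g.(\h.(f (g h))))))) (\d.(\e.((d e) e))))
Step 3: (((\h.((\d.(\e.((d e) e))) (((\f.(\g.(\h.(f (g h))))) (\a.a)) h))) ((\d.(\e.((d e) e))) (\f.(\g.(\h.(f (g h))))))) (\d.(\e.((d e) e))))
Step 4: (((\d.(\e.((d e) e))) (((\f.(\g.(\h.(f (g h))))) (\a.a)) ((\d.(\e.((d e) e))) (\f.(\g.(\h.(f (g h)))))))) (\d.(\e.((d e) e))))
Step 5: ((\e.(((((\f.(\g.(\h.(f (g h))))) (\a.a)) ((\d.(\e.((d e) e))) (\f.(\g.(\h.(f (g h))))))) e) e)) (\d.(\e.((d e) e))))
Step 6: (((((\f.(\g.(\h.(f (g h))))) (\a.a)) ((\d.(\e.((d e) e))) (\f.(\g.(\h.(f (g h))))))) (\d.(\e.((d e) e)))) (\d.(\e.((d e) e))))
Step 7: ((((\g.(\h.((\a.a) (g h)))) ((\d.(\e.((d e) e))) (\f.(\g.(\h.(f (g h))))))) (\d.(\e.((d e) e)))) (\d.(\e.((d e) e))))
Step 8: (((\h.((\a.a) (((\d.(\e.((d e) e))) (\f.(\g.(\h.(f (g h)))))) h))) (\d.(\e.((d e) e)))) (\d.(\e.((d e) e))))
Step 9: (((\a.a) (((\d.(\e.((d e) e))) (\f.(\g.(\h.(f (g h)))))) (\d.(\e.((d e) e))))) (\d.(\e.((d e) e))))
Step 10: ((((\d.(\e.((d e) e))) (\f.(\g.(\h.(f (g h)))))) (\d.(\e.((d e) e)))) (\d.(\e.((d e) e))))
Step 11: (((\e.(((\f.(\g.(\h.(f (g h))))) e) e)) (\d.(\e.((d e) e)))) (\d.(\e.((d e) e))))
Step 12: ((((\f.(\g.(\h.(f (g h))))) (\d.(\e.((d e) e)))) (\d.(\e.((d e) e)))) (\d.(\e.((d e) e))))
Step 13: (((\g.(\h.((\d.(\e.((d e) e))) (g h)))) (\d.(\e.((d e) e)))) (\d.(\e.((d e) e))))
Step 14: ((\h.((\d.(\e.((d e) e))) ((\d.(\e.((d e) e))) h))) (\d.(\e.((d e) e))))
Step 15: ((\d.(\e.((d e) e))) ((\d.(\e.((d e) e))) (\d.(\e.((d e) e)))))
Step 16: (\e.((((\d.(\e.((d e) e))) (\d.(\e.((d e) e)))) e) e))
Step 17: (\e.(((\e.(((\d.(\e.((d e) e))) e) e)) e) e))
Step 18: (\e.((((\d.(\e.((d e) e))) e) e) e))
Step 19: (\e.(((\i.((e i) i)) e) e))
Step 20: (\e.(((e e) e) e))

Answer: (\e.(((e e) e) e))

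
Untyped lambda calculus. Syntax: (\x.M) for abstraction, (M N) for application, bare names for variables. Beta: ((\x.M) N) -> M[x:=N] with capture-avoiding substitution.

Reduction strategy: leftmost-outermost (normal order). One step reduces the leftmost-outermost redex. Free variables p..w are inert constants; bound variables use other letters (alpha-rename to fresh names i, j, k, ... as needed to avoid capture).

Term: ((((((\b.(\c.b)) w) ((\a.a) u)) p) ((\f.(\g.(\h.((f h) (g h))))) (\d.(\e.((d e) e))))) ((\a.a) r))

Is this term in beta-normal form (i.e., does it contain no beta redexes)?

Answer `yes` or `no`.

Answer: no

Derivation:
Term: ((((((\b.(\c.b)) w) ((\a.a) u)) p) ((\f.(\g.(\h.((f h) (g h))))) (\d.(\e.((d e) e))))) ((\a.a) r))
Found 4 beta redex(es).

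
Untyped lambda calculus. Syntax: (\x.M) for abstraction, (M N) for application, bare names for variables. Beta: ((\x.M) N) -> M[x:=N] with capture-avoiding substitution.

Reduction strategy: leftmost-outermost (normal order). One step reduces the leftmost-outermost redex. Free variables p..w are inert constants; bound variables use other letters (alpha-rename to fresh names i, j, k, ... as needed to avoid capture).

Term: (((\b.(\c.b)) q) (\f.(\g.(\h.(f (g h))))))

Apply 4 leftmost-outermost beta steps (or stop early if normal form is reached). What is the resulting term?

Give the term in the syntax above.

Step 0: (((\b.(\c.b)) q) (\f.(\g.(\h.(f (g h))))))
Step 1: ((\c.q) (\f.(\g.(\h.(f (g h))))))
Step 2: q
Step 3: (normal form reached)

Answer: q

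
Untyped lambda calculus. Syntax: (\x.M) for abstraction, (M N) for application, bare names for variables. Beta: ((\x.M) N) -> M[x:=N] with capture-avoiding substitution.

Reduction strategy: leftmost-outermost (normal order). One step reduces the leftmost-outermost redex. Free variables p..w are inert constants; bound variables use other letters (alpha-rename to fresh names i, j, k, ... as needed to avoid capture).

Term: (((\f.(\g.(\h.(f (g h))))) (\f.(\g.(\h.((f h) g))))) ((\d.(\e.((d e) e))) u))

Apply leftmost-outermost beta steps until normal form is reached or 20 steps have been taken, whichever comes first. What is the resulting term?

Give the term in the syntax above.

Answer: (\h.(\g.(\i.((((u h) h) i) g))))

Derivation:
Step 0: (((\f.(\g.(\h.(f (g h))))) (\f.(\g.(\h.((f h) g))))) ((\d.(\e.((d e) e))) u))
Step 1: ((\g.(\h.((\f.(\g.(\h.((f h) g)))) (g h)))) ((\d.(\e.((d e) e))) u))
Step 2: (\h.((\f.(\g.(\h.((f h) g)))) (((\d.(\e.((d e) e))) u) h)))
Step 3: (\h.(\g.(\i.(((((\d.(\e.((d e) e))) u) h) i) g))))
Step 4: (\h.(\g.(\i.((((\e.((u e) e)) h) i) g))))
Step 5: (\h.(\g.(\i.((((u h) h) i) g))))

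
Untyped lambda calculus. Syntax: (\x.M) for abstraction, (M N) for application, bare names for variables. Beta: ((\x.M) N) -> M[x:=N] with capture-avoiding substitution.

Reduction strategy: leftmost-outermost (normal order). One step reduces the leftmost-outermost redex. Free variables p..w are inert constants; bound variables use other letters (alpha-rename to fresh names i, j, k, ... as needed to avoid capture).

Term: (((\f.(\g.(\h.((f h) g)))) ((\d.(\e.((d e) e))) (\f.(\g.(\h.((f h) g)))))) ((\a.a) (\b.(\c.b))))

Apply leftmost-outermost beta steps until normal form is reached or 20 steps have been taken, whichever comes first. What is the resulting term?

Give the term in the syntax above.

Step 0: (((\f.(\g.(\h.((f h) g)))) ((\d.(\e.((d e) e))) (\f.(\g.(\h.((f h) g)))))) ((\a.a) (\b.(\c.b))))
Step 1: ((\g.(\h.((((\d.(\e.((d e) e))) (\f.(\g.(\h.((f h) g))))) h) g))) ((\a.a) (\b.(\c.b))))
Step 2: (\h.((((\d.(\e.((d e) e))) (\f.(\g.(\h.((f h) g))))) h) ((\a.a) (\b.(\c.b)))))
Step 3: (\h.(((\e.(((\f.(\g.(\h.((f h) g)))) e) e)) h) ((\a.a) (\b.(\c.b)))))
Step 4: (\h.((((\f.(\g.(\h.((f h) g)))) h) h) ((\a.a) (\b.(\c.b)))))
Step 5: (\h.(((\g.(\i.((h i) g))) h) ((\a.a) (\b.(\c.b)))))
Step 6: (\h.((\i.((h i) h)) ((\a.a) (\b.(\c.b)))))
Step 7: (\h.((h ((\a.a) (\b.(\c.b)))) h))
Step 8: (\h.((h (\b.(\c.b))) h))

Answer: (\h.((h (\b.(\c.b))) h))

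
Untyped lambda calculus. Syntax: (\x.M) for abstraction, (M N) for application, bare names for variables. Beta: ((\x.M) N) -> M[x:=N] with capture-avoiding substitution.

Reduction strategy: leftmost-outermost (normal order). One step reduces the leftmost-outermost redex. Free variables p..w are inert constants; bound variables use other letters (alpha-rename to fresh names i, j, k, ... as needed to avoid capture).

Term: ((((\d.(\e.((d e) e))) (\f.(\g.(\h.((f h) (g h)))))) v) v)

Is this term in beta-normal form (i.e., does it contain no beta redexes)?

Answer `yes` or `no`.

Term: ((((\d.(\e.((d e) e))) (\f.(\g.(\h.((f h) (g h)))))) v) v)
Found 1 beta redex(es).

Answer: no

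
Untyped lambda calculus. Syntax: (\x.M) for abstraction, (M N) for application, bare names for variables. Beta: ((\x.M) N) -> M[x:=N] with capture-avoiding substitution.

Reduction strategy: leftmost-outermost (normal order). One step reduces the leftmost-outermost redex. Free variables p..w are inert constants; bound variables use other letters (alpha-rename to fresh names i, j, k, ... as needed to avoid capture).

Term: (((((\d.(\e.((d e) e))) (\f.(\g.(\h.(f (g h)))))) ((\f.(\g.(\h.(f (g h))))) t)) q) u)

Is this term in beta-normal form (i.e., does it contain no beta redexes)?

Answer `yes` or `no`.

Term: (((((\d.(\e.((d e) e))) (\f.(\g.(\h.(f (g h)))))) ((\f.(\g.(\h.(f (g h))))) t)) q) u)
Found 2 beta redex(es).

Answer: no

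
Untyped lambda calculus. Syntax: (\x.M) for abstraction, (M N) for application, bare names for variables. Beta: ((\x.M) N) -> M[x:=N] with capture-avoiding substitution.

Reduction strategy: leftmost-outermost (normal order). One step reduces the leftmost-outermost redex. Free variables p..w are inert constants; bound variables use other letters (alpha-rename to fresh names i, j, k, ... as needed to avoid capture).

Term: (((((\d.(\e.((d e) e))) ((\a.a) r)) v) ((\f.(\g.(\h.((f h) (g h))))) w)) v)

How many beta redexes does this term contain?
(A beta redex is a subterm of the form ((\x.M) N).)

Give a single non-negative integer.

Term: (((((\d.(\e.((d e) e))) ((\a.a) r)) v) ((\f.(\g.(\h.((f h) (g h))))) w)) v)
  Redex: ((\d.(\e.((d e) e))) ((\a.a) r))
  Redex: ((\a.a) r)
  Redex: ((\f.(\g.(\h.((f h) (g h))))) w)
Total redexes: 3

Answer: 3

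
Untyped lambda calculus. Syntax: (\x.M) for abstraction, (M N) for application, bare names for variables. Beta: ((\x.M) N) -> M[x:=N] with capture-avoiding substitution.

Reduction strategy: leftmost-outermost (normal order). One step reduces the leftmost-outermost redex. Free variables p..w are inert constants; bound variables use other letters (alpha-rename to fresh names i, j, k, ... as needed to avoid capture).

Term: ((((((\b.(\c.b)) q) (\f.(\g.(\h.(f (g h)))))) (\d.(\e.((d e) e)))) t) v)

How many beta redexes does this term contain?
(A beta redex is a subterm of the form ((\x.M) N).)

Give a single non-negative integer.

Term: ((((((\b.(\c.b)) q) (\f.(\g.(\h.(f (g h)))))) (\d.(\e.((d e) e)))) t) v)
  Redex: ((\b.(\c.b)) q)
Total redexes: 1

Answer: 1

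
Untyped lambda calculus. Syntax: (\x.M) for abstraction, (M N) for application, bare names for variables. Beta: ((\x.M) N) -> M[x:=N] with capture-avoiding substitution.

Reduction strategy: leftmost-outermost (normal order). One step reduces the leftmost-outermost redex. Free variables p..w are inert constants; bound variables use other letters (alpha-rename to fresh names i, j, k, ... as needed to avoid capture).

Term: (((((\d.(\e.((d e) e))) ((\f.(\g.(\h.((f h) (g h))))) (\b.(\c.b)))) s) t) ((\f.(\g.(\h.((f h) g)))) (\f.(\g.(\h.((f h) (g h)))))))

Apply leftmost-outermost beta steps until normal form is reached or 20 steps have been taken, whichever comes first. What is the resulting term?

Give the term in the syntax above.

Answer: ((s t) (\g.(\h.(\i.((h i) (g i))))))

Derivation:
Step 0: (((((\d.(\e.((d e) e))) ((\f.(\g.(\h.((f h) (g h))))) (\b.(\c.b)))) s) t) ((\f.(\g.(\h.((f h) g)))) (\f.(\g.(\h.((f h) (g h)))))))
Step 1: ((((\e.((((\f.(\g.(\h.((f h) (g h))))) (\b.(\c.b))) e) e)) s) t) ((\f.(\g.(\h.((f h) g)))) (\f.(\g.(\h.((f h) (g h)))))))
Step 2: ((((((\f.(\g.(\h.((f h) (g h))))) (\b.(\c.b))) s) s) t) ((\f.(\g.(\h.((f h) g)))) (\f.(\g.(\h.((f h) (g h)))))))
Step 3: (((((\g.(\h.(((\b.(\c.b)) h) (g h)))) s) s) t) ((\f.(\g.(\h.((f h) g)))) (\f.(\g.(\h.((f h) (g h)))))))
Step 4: ((((\h.(((\b.(\c.b)) h) (s h))) s) t) ((\f.(\g.(\h.((f h) g)))) (\f.(\g.(\h.((f h) (g h)))))))
Step 5: (((((\b.(\c.b)) s) (s s)) t) ((\f.(\g.(\h.((f h) g)))) (\f.(\g.(\h.((f h) (g h)))))))
Step 6: ((((\c.s) (s s)) t) ((\f.(\g.(\h.((f h) g)))) (\f.(\g.(\h.((f h) (g h)))))))
Step 7: ((s t) ((\f.(\g.(\h.((f h) g)))) (\f.(\g.(\h.((f h) (g h)))))))
Step 8: ((s t) (\g.(\h.(((\f.(\g.(\h.((f h) (g h))))) h) g))))
Step 9: ((s t) (\g.(\h.((\g.(\i.((h i) (g i)))) g))))
Step 10: ((s t) (\g.(\h.(\i.((h i) (g i))))))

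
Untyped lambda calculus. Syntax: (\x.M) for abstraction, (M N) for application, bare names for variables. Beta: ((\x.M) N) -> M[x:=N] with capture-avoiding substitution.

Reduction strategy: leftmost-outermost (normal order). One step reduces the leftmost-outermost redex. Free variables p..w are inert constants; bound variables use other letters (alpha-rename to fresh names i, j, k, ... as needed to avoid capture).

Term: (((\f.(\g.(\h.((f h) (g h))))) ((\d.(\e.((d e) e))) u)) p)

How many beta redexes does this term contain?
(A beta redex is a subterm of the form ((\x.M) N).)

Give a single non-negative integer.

Answer: 2

Derivation:
Term: (((\f.(\g.(\h.((f h) (g h))))) ((\d.(\e.((d e) e))) u)) p)
  Redex: ((\f.(\g.(\h.((f h) (g h))))) ((\d.(\e.((d e) e))) u))
  Redex: ((\d.(\e.((d e) e))) u)
Total redexes: 2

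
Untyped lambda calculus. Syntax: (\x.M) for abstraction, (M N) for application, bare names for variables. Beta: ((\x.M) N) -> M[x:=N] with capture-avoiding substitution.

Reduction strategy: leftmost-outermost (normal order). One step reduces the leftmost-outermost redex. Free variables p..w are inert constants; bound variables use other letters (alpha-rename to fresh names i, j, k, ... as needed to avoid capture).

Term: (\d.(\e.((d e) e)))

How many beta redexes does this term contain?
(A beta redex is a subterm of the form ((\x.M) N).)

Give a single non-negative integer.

Answer: 0

Derivation:
Term: (\d.(\e.((d e) e)))
  (no redexes)
Total redexes: 0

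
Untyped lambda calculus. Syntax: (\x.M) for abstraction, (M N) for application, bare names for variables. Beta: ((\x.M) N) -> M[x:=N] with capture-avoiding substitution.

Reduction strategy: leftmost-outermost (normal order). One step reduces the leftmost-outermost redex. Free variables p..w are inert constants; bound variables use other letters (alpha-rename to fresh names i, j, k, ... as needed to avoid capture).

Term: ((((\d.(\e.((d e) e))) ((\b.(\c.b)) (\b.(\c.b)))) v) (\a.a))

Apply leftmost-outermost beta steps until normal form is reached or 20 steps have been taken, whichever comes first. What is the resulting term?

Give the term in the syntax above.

Step 0: ((((\d.(\e.((d e) e))) ((\b.(\c.b)) (\b.(\c.b)))) v) (\a.a))
Step 1: (((\e.((((\b.(\c.b)) (\b.(\c.b))) e) e)) v) (\a.a))
Step 2: (((((\b.(\c.b)) (\b.(\c.b))) v) v) (\a.a))
Step 3: ((((\c.(\b.(\c.b))) v) v) (\a.a))
Step 4: (((\b.(\c.b)) v) (\a.a))
Step 5: ((\c.v) (\a.a))
Step 6: v

Answer: v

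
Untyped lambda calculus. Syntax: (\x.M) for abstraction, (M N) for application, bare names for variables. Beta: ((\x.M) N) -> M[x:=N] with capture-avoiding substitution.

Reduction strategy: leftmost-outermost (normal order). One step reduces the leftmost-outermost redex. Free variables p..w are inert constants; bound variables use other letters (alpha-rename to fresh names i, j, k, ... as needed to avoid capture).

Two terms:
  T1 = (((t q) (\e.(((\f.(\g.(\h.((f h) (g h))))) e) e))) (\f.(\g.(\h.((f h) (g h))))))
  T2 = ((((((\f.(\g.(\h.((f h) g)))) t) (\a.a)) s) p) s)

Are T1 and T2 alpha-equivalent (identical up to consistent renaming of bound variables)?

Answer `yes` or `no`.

Term 1: (((t q) (\e.(((\f.(\g.(\h.((f h) (g h))))) e) e))) (\f.(\g.(\h.((f h) (g h))))))
Term 2: ((((((\f.(\g.(\h.((f h) g)))) t) (\a.a)) s) p) s)
Alpha-equivalence: compare structure up to binder renaming.
Result: False

Answer: no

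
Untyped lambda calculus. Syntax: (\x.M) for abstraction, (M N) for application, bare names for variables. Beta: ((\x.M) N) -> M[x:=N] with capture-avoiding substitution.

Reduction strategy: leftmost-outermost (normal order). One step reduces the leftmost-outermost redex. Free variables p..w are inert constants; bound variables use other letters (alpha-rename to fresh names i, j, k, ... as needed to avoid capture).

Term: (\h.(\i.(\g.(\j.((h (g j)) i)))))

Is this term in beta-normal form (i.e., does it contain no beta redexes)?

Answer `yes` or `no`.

Term: (\h.(\i.(\g.(\j.((h (g j)) i)))))
No beta redexes found.

Answer: yes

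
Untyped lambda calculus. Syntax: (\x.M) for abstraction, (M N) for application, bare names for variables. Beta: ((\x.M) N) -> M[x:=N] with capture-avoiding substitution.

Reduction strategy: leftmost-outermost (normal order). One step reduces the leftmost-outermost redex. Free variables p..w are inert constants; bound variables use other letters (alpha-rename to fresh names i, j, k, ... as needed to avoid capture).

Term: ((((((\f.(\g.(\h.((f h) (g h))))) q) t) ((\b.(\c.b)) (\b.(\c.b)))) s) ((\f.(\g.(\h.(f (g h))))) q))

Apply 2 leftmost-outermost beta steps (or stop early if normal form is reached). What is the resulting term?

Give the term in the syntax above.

Answer: ((((\h.((q h) (t h))) ((\b.(\c.b)) (\b.(\c.b)))) s) ((\f.(\g.(\h.(f (g h))))) q))

Derivation:
Step 0: ((((((\f.(\g.(\h.((f h) (g h))))) q) t) ((\b.(\c.b)) (\b.(\c.b)))) s) ((\f.(\g.(\h.(f (g h))))) q))
Step 1: (((((\g.(\h.((q h) (g h)))) t) ((\b.(\c.b)) (\b.(\c.b)))) s) ((\f.(\g.(\h.(f (g h))))) q))
Step 2: ((((\h.((q h) (t h))) ((\b.(\c.b)) (\b.(\c.b)))) s) ((\f.(\g.(\h.(f (g h))))) q))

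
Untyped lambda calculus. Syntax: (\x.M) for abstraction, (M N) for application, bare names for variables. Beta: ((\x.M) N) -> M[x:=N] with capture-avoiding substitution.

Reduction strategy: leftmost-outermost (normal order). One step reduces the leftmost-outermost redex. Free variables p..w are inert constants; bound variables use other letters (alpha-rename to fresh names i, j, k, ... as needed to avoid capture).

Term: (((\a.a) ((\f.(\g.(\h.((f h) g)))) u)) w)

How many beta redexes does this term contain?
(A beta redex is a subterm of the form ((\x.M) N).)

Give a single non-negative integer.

Term: (((\a.a) ((\f.(\g.(\h.((f h) g)))) u)) w)
  Redex: ((\a.a) ((\f.(\g.(\h.((f h) g)))) u))
  Redex: ((\f.(\g.(\h.((f h) g)))) u)
Total redexes: 2

Answer: 2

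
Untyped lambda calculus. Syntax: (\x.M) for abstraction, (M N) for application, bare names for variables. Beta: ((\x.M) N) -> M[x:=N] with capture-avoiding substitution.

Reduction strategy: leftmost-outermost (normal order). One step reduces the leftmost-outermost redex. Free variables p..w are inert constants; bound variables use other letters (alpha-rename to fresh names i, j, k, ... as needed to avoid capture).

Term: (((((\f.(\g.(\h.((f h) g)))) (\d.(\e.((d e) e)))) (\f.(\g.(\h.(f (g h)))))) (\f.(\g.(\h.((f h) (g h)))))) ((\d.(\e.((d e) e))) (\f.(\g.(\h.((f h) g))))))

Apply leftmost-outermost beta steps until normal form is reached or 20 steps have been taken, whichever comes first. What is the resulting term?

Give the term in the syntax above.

Step 0: (((((\f.(\g.(\h.((f h) g)))) (\d.(\e.((d e) e)))) (\f.(\g.(\h.(f (g h)))))) (\f.(\g.(\h.((f h) (g h)))))) ((\d.(\e.((d e) e))) (\f.(\g.(\h.((f h) g))))))
Step 1: ((((\g.(\h.(((\d.(\e.((d e) e))) h) g))) (\f.(\g.(\h.(f (g h)))))) (\f.(\g.(\h.((f h) (g h)))))) ((\d.(\e.((d e) e))) (\f.(\g.(\h.((f h) g))))))
Step 2: (((\h.(((\d.(\e.((d e) e))) h) (\f.(\g.(\h.(f (g h))))))) (\f.(\g.(\h.((f h) (g h)))))) ((\d.(\e.((d e) e))) (\f.(\g.(\h.((f h) g))))))
Step 3: ((((\d.(\e.((d e) e))) (\f.(\g.(\h.((f h) (g h)))))) (\f.(\g.(\h.(f (g h)))))) ((\d.(\e.((d e) e))) (\f.(\g.(\h.((f h) g))))))
Step 4: (((\e.(((\f.(\g.(\h.((f h) (g h))))) e) e)) (\f.(\g.(\h.(f (g h)))))) ((\d.(\e.((d e) e))) (\f.(\g.(\h.((f h) g))))))
Step 5: ((((\f.(\g.(\h.((f h) (g h))))) (\f.(\g.(\h.(f (g h)))))) (\f.(\g.(\h.(f (g h)))))) ((\d.(\e.((d e) e))) (\f.(\g.(\h.((f h) g))))))
Step 6: (((\g.(\h.(((\f.(\g.(\h.(f (g h))))) h) (g h)))) (\f.(\g.(\h.(f (g h)))))) ((\d.(\e.((d e) e))) (\f.(\g.(\h.((f h) g))))))
Step 7: ((\h.(((\f.(\g.(\h.(f (g h))))) h) ((\f.(\g.(\h.(f (g h))))) h))) ((\d.(\e.((d e) e))) (\f.(\g.(\h.((f h) g))))))
Step 8: (((\f.(\g.(\h.(f (g h))))) ((\d.(\e.((d e) e))) (\f.(\g.(\h.((f h) g)))))) ((\f.(\g.(\h.(f (g h))))) ((\d.(\e.((d e) e))) (\f.(\g.(\h.((f h) g)))))))
Step 9: ((\g.(\h.(((\d.(\e.((d e) e))) (\f.(\g.(\h.((f h) g))))) (g h)))) ((\f.(\g.(\h.(f (g h))))) ((\d.(\e.((d e) e))) (\f.(\g.(\h.((f h) g)))))))
Step 10: (\h.(((\d.(\e.((d e) e))) (\f.(\g.(\h.((f h) g))))) (((\f.(\g.(\h.(f (g h))))) ((\d.(\e.((d e) e))) (\f.(\g.(\h.((f h) g)))))) h)))
Step 11: (\h.((\e.(((\f.(\g.(\h.((f h) g)))) e) e)) (((\f.(\g.(\h.(f (g h))))) ((\d.(\e.((d e) e))) (\f.(\g.(\h.((f h) g)))))) h)))
Step 12: (\h.(((\f.(\g.(\h.((f h) g)))) (((\f.(\g.(\h.(f (g h))))) ((\d.(\e.((d e) e))) (\f.(\g.(\h.((f h) g)))))) h)) (((\f.(\g.(\h.(f (g h))))) ((\d.(\e.((d e) e))) (\f.(\g.(\h.((f h) g)))))) h)))
Step 13: (\h.((\g.(\i.(((((\f.(\g.(\h.(f (g h))))) ((\d.(\e.((d e) e))) (\f.(\g.(\h.((f h) g)))))) h) i) g))) (((\f.(\g.(\h.(f (g h))))) ((\d.(\e.((d e) e))) (\f.(\g.(\h.((f h) g)))))) h)))
Step 14: (\h.(\i.(((((\f.(\g.(\h.(f (g h))))) ((\d.(\e.((d e) e))) (\f.(\g.(\h.((f h) g)))))) h) i) (((\f.(\g.(\h.(f (g h))))) ((\d.(\e.((d e) e))) (\f.(\g.(\h.((f h) g)))))) h))))
Step 15: (\h.(\i.((((\g.(\h.(((\d.(\e.((d e) e))) (\f.(\g.(\h.((f h) g))))) (g h)))) h) i) (((\f.(\g.(\h.(f (g h))))) ((\d.(\e.((d e) e))) (\f.(\g.(\h.((f h) g)))))) h))))
Step 16: (\h.(\i.(((\i.(((\d.(\e.((d e) e))) (\f.(\g.(\h.((f h) g))))) (h i))) i) (((\f.(\g.(\h.(f (g h))))) ((\d.(\e.((d e) e))) (\f.(\g.(\h.((f h) g)))))) h))))
Step 17: (\h.(\i.((((\d.(\e.((d e) e))) (\f.(\g.(\h.((f h) g))))) (h i)) (((\f.(\g.(\h.(f (g h))))) ((\d.(\e.((d e) e))) (\f.(\g.(\h.((f h) g)))))) h))))
Step 18: (\h.(\i.(((\e.(((\f.(\g.(\h.((f h) g)))) e) e)) (h i)) (((\f.(\g.(\h.(f (g h))))) ((\d.(\e.((d e) e))) (\f.(\g.(\h.((f h) g)))))) h))))
Step 19: (\h.(\i.((((\f.(\g.(\h.((f h) g)))) (h i)) (h i)) (((\f.(\g.(\h.(f (g h))))) ((\d.(\e.((d e) e))) (\f.(\g.(\h.((f h) g)))))) h))))
Step 20: (\h.(\i.(((\g.(\j.(((h i) j) g))) (h i)) (((\f.(\g.(\h.(f (g h))))) ((\d.(\e.((d e) e))) (\f.(\g.(\h.((f h) g)))))) h))))

Answer: (\h.(\i.(((\g.(\j.(((h i) j) g))) (h i)) (((\f.(\g.(\h.(f (g h))))) ((\d.(\e.((d e) e))) (\f.(\g.(\h.((f h) g)))))) h))))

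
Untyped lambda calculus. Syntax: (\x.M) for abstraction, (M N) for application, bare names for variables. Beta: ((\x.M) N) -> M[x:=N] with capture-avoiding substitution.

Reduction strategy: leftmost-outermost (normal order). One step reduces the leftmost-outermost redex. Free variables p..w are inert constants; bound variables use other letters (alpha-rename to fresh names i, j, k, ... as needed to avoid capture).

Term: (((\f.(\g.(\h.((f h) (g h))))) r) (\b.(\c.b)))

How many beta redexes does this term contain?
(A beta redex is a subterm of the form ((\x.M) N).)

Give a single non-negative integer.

Term: (((\f.(\g.(\h.((f h) (g h))))) r) (\b.(\c.b)))
  Redex: ((\f.(\g.(\h.((f h) (g h))))) r)
Total redexes: 1

Answer: 1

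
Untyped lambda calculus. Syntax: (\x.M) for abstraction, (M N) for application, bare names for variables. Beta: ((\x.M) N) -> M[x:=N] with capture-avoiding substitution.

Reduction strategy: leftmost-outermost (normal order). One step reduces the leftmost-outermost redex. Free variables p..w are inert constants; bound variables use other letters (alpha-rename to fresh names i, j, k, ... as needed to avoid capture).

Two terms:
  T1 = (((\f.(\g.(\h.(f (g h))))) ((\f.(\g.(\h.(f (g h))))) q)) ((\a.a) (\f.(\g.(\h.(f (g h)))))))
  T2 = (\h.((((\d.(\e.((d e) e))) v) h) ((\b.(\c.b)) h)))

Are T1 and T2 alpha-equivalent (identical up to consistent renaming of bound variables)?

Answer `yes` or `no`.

Answer: no

Derivation:
Term 1: (((\f.(\g.(\h.(f (g h))))) ((\f.(\g.(\h.(f (g h))))) q)) ((\a.a) (\f.(\g.(\h.(f (g h)))))))
Term 2: (\h.((((\d.(\e.((d e) e))) v) h) ((\b.(\c.b)) h)))
Alpha-equivalence: compare structure up to binder renaming.
Result: False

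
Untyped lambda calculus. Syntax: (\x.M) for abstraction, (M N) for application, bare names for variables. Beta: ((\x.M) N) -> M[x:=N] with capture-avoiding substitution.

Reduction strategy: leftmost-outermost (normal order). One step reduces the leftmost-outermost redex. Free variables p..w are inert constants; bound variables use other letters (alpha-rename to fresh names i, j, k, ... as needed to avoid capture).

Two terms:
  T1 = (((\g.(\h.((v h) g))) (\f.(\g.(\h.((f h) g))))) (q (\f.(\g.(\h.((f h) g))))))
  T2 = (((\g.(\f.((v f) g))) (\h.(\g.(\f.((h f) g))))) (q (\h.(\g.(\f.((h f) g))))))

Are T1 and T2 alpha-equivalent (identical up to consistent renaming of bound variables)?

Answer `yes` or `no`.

Term 1: (((\g.(\h.((v h) g))) (\f.(\g.(\h.((f h) g))))) (q (\f.(\g.(\h.((f h) g))))))
Term 2: (((\g.(\f.((v f) g))) (\h.(\g.(\f.((h f) g))))) (q (\h.(\g.(\f.((h f) g))))))
Alpha-equivalence: compare structure up to binder renaming.
Result: True

Answer: yes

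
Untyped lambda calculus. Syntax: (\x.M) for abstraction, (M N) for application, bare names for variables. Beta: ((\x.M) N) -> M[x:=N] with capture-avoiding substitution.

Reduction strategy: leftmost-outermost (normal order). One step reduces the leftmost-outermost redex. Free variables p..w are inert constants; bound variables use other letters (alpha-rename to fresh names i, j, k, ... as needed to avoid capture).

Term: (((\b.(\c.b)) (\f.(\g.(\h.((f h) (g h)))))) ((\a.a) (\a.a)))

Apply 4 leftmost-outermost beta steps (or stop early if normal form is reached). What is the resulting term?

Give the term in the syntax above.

Step 0: (((\b.(\c.b)) (\f.(\g.(\h.((f h) (g h)))))) ((\a.a) (\a.a)))
Step 1: ((\c.(\f.(\g.(\h.((f h) (g h)))))) ((\a.a) (\a.a)))
Step 2: (\f.(\g.(\h.((f h) (g h)))))
Step 3: (normal form reached)

Answer: (\f.(\g.(\h.((f h) (g h)))))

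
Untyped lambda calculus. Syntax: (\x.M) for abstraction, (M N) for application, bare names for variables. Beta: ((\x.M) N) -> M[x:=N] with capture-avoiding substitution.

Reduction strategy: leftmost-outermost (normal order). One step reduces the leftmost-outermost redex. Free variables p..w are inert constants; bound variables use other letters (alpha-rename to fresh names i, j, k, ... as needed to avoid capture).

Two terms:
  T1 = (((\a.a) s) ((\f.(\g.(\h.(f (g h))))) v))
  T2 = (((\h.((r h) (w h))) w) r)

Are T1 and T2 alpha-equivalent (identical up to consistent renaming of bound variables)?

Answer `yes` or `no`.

Term 1: (((\a.a) s) ((\f.(\g.(\h.(f (g h))))) v))
Term 2: (((\h.((r h) (w h))) w) r)
Alpha-equivalence: compare structure up to binder renaming.
Result: False

Answer: no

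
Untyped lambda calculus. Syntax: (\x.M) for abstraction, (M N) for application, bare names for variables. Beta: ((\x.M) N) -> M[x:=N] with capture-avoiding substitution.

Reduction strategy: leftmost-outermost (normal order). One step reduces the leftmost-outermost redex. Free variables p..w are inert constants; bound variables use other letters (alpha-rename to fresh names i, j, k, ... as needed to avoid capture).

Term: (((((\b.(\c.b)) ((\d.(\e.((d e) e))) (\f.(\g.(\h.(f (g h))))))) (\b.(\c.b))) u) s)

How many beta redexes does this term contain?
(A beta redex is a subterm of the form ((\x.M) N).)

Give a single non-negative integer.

Answer: 2

Derivation:
Term: (((((\b.(\c.b)) ((\d.(\e.((d e) e))) (\f.(\g.(\h.(f (g h))))))) (\b.(\c.b))) u) s)
  Redex: ((\b.(\c.b)) ((\d.(\e.((d e) e))) (\f.(\g.(\h.(f (g h)))))))
  Redex: ((\d.(\e.((d e) e))) (\f.(\g.(\h.(f (g h))))))
Total redexes: 2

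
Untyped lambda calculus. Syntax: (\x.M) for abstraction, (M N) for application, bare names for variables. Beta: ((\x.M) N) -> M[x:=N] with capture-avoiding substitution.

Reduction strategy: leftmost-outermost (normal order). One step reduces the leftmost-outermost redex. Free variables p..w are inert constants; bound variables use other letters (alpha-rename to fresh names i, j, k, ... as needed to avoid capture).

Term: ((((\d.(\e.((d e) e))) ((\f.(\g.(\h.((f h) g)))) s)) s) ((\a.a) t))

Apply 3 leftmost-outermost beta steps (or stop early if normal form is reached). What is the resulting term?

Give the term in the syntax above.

Answer: ((((\g.(\h.((s h) g))) s) s) ((\a.a) t))

Derivation:
Step 0: ((((\d.(\e.((d e) e))) ((\f.(\g.(\h.((f h) g)))) s)) s) ((\a.a) t))
Step 1: (((\e.((((\f.(\g.(\h.((f h) g)))) s) e) e)) s) ((\a.a) t))
Step 2: (((((\f.(\g.(\h.((f h) g)))) s) s) s) ((\a.a) t))
Step 3: ((((\g.(\h.((s h) g))) s) s) ((\a.a) t))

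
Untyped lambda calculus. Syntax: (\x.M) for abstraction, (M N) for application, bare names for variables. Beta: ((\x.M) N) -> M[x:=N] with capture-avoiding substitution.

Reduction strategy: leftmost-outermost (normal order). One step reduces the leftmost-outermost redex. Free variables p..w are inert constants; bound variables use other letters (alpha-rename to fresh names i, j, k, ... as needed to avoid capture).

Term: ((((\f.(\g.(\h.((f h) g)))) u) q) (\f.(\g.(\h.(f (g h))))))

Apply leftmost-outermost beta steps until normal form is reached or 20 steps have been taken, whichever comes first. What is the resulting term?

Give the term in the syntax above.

Answer: ((u (\f.(\g.(\h.(f (g h)))))) q)

Derivation:
Step 0: ((((\f.(\g.(\h.((f h) g)))) u) q) (\f.(\g.(\h.(f (g h))))))
Step 1: (((\g.(\h.((u h) g))) q) (\f.(\g.(\h.(f (g h))))))
Step 2: ((\h.((u h) q)) (\f.(\g.(\h.(f (g h))))))
Step 3: ((u (\f.(\g.(\h.(f (g h)))))) q)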